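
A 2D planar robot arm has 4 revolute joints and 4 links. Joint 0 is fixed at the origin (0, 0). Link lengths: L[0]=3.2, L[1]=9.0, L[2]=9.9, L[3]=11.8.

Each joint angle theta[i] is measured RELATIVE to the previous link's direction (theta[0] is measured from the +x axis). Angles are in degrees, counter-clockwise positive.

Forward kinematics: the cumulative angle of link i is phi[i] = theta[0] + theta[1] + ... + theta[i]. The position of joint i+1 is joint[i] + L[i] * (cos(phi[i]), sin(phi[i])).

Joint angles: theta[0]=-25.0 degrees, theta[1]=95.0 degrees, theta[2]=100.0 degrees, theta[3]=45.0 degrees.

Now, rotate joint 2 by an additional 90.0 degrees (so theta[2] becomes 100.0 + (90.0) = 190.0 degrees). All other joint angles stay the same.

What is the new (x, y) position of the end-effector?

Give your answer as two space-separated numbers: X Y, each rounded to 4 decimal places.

joint[0] = (0.0000, 0.0000)  (base)
link 0: phi[0] = -25 = -25 deg
  cos(-25 deg) = 0.9063, sin(-25 deg) = -0.4226
  joint[1] = (0.0000, 0.0000) + 3.2 * (0.9063, -0.4226) = (0.0000 + 2.9002, 0.0000 + -1.3524) = (2.9002, -1.3524)
link 1: phi[1] = -25 + 95 = 70 deg
  cos(70 deg) = 0.3420, sin(70 deg) = 0.9397
  joint[2] = (2.9002, -1.3524) + 9 * (0.3420, 0.9397) = (2.9002 + 3.0782, -1.3524 + 8.4572) = (5.9784, 7.1049)
link 2: phi[2] = -25 + 95 + 190 = 260 deg
  cos(260 deg) = -0.1736, sin(260 deg) = -0.9848
  joint[3] = (5.9784, 7.1049) + 9.9 * (-0.1736, -0.9848) = (5.9784 + -1.7191, 7.1049 + -9.7496) = (4.2592, -2.6447)
link 3: phi[3] = -25 + 95 + 190 + 45 = 305 deg
  cos(305 deg) = 0.5736, sin(305 deg) = -0.8192
  joint[4] = (4.2592, -2.6447) + 11.8 * (0.5736, -0.8192) = (4.2592 + 6.7682, -2.6447 + -9.6660) = (11.0275, -12.3107)
End effector: (11.0275, -12.3107)

Answer: 11.0275 -12.3107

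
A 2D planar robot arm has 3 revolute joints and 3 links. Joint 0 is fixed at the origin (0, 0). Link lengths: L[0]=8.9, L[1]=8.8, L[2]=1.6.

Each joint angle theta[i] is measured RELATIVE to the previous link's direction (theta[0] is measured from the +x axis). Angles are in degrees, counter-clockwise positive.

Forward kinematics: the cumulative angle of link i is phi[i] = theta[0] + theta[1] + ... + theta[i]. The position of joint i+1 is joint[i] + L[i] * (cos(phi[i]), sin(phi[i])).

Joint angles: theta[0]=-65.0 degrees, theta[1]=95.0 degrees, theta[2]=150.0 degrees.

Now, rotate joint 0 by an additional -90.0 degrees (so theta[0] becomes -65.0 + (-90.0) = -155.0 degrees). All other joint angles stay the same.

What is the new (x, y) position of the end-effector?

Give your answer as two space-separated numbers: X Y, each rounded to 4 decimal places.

joint[0] = (0.0000, 0.0000)  (base)
link 0: phi[0] = -155 = -155 deg
  cos(-155 deg) = -0.9063, sin(-155 deg) = -0.4226
  joint[1] = (0.0000, 0.0000) + 8.9 * (-0.9063, -0.4226) = (0.0000 + -8.0661, 0.0000 + -3.7613) = (-8.0661, -3.7613)
link 1: phi[1] = -155 + 95 = -60 deg
  cos(-60 deg) = 0.5000, sin(-60 deg) = -0.8660
  joint[2] = (-8.0661, -3.7613) + 8.8 * (0.5000, -0.8660) = (-8.0661 + 4.4000, -3.7613 + -7.6210) = (-3.6661, -11.3823)
link 2: phi[2] = -155 + 95 + 150 = 90 deg
  cos(90 deg) = 0.0000, sin(90 deg) = 1.0000
  joint[3] = (-3.6661, -11.3823) + 1.6 * (0.0000, 1.0000) = (-3.6661 + 0.0000, -11.3823 + 1.6000) = (-3.6661, -9.7823)
End effector: (-3.6661, -9.7823)

Answer: -3.6661 -9.7823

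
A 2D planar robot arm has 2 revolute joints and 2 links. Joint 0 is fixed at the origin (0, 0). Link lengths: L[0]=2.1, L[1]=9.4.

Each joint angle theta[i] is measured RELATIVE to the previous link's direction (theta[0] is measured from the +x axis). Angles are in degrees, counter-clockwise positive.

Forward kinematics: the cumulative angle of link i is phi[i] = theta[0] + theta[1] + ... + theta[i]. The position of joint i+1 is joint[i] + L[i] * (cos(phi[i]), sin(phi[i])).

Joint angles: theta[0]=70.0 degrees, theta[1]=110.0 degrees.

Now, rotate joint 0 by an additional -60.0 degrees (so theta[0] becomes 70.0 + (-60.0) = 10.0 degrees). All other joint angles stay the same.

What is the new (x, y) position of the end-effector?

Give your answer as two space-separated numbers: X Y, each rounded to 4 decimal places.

Answer: -2.6319 8.5053

Derivation:
joint[0] = (0.0000, 0.0000)  (base)
link 0: phi[0] = 10 = 10 deg
  cos(10 deg) = 0.9848, sin(10 deg) = 0.1736
  joint[1] = (0.0000, 0.0000) + 2.1 * (0.9848, 0.1736) = (0.0000 + 2.0681, 0.0000 + 0.3647) = (2.0681, 0.3647)
link 1: phi[1] = 10 + 110 = 120 deg
  cos(120 deg) = -0.5000, sin(120 deg) = 0.8660
  joint[2] = (2.0681, 0.3647) + 9.4 * (-0.5000, 0.8660) = (2.0681 + -4.7000, 0.3647 + 8.1406) = (-2.6319, 8.5053)
End effector: (-2.6319, 8.5053)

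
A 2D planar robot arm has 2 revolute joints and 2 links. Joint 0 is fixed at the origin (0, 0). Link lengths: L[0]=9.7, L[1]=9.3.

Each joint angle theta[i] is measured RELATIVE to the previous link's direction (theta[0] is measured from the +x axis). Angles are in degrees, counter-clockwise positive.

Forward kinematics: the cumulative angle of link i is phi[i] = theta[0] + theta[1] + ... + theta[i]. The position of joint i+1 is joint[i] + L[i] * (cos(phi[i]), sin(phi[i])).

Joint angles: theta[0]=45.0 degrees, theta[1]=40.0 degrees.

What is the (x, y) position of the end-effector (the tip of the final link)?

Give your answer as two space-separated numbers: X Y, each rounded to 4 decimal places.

Answer: 7.6695 16.1235

Derivation:
joint[0] = (0.0000, 0.0000)  (base)
link 0: phi[0] = 45 = 45 deg
  cos(45 deg) = 0.7071, sin(45 deg) = 0.7071
  joint[1] = (0.0000, 0.0000) + 9.7 * (0.7071, 0.7071) = (0.0000 + 6.8589, 0.0000 + 6.8589) = (6.8589, 6.8589)
link 1: phi[1] = 45 + 40 = 85 deg
  cos(85 deg) = 0.0872, sin(85 deg) = 0.9962
  joint[2] = (6.8589, 6.8589) + 9.3 * (0.0872, 0.9962) = (6.8589 + 0.8105, 6.8589 + 9.2646) = (7.6695, 16.1235)
End effector: (7.6695, 16.1235)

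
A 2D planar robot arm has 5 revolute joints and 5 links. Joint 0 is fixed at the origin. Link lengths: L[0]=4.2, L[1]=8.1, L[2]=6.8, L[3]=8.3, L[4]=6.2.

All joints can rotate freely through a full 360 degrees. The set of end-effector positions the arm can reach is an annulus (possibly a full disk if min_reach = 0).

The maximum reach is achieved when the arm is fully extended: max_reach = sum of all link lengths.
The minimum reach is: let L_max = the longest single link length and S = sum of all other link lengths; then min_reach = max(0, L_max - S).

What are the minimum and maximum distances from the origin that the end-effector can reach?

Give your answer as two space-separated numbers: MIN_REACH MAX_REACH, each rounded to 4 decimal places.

Answer: 0.0000 33.6000

Derivation:
Link lengths: [4.2, 8.1, 6.8, 8.3, 6.2]
max_reach = 4.2 + 8.1 + 6.8 + 8.3 + 6.2 = 33.6
L_max = max([4.2, 8.1, 6.8, 8.3, 6.2]) = 8.3
S (sum of others) = 33.6 - 8.3 = 25.3
min_reach = max(0, 8.3 - 25.3) = max(0, -17) = 0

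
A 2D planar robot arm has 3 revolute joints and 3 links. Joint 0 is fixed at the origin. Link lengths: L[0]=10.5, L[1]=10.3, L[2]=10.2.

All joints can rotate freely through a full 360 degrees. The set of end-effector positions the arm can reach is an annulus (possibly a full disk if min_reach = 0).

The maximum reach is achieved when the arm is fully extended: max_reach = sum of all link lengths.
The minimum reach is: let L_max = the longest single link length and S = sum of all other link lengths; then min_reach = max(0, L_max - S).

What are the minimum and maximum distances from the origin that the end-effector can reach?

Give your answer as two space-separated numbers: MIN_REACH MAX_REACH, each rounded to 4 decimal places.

Link lengths: [10.5, 10.3, 10.2]
max_reach = 10.5 + 10.3 + 10.2 = 31
L_max = max([10.5, 10.3, 10.2]) = 10.5
S (sum of others) = 31 - 10.5 = 20.5
min_reach = max(0, 10.5 - 20.5) = max(0, -10) = 0

Answer: 0.0000 31.0000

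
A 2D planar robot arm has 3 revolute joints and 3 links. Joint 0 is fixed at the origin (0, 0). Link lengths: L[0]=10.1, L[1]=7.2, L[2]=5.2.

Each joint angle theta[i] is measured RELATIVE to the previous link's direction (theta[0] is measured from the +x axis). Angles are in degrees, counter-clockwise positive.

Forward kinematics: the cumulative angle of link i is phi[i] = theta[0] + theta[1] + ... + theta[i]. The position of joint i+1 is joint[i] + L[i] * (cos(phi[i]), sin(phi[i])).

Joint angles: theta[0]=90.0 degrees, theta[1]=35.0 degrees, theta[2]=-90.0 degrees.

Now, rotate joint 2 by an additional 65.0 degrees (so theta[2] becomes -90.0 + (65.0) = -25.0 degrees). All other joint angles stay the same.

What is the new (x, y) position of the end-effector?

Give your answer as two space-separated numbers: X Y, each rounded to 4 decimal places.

joint[0] = (0.0000, 0.0000)  (base)
link 0: phi[0] = 90 = 90 deg
  cos(90 deg) = 0.0000, sin(90 deg) = 1.0000
  joint[1] = (0.0000, 0.0000) + 10.1 * (0.0000, 1.0000) = (0.0000 + 0.0000, 0.0000 + 10.1000) = (0.0000, 10.1000)
link 1: phi[1] = 90 + 35 = 125 deg
  cos(125 deg) = -0.5736, sin(125 deg) = 0.8192
  joint[2] = (0.0000, 10.1000) + 7.2 * (-0.5736, 0.8192) = (0.0000 + -4.1298, 10.1000 + 5.8979) = (-4.1298, 15.9979)
link 2: phi[2] = 90 + 35 + -25 = 100 deg
  cos(100 deg) = -0.1736, sin(100 deg) = 0.9848
  joint[3] = (-4.1298, 15.9979) + 5.2 * (-0.1736, 0.9848) = (-4.1298 + -0.9030, 15.9979 + 5.1210) = (-5.0327, 21.1189)
End effector: (-5.0327, 21.1189)

Answer: -5.0327 21.1189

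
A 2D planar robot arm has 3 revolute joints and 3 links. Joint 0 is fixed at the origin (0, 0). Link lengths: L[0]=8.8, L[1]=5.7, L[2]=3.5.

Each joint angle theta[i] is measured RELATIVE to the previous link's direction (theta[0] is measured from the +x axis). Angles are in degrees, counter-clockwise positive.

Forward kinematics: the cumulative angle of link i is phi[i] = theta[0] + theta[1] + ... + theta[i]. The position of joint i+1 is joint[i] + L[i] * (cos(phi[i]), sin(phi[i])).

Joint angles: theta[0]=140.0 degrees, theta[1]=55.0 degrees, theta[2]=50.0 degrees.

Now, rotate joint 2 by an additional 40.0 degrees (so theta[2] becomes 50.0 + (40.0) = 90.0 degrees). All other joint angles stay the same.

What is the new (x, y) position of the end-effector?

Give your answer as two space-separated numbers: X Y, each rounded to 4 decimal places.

Answer: -11.3411 0.8005

Derivation:
joint[0] = (0.0000, 0.0000)  (base)
link 0: phi[0] = 140 = 140 deg
  cos(140 deg) = -0.7660, sin(140 deg) = 0.6428
  joint[1] = (0.0000, 0.0000) + 8.8 * (-0.7660, 0.6428) = (0.0000 + -6.7412, 0.0000 + 5.6565) = (-6.7412, 5.6565)
link 1: phi[1] = 140 + 55 = 195 deg
  cos(195 deg) = -0.9659, sin(195 deg) = -0.2588
  joint[2] = (-6.7412, 5.6565) + 5.7 * (-0.9659, -0.2588) = (-6.7412 + -5.5058, 5.6565 + -1.4753) = (-12.2470, 4.1813)
link 2: phi[2] = 140 + 55 + 90 = 285 deg
  cos(285 deg) = 0.2588, sin(285 deg) = -0.9659
  joint[3] = (-12.2470, 4.1813) + 3.5 * (0.2588, -0.9659) = (-12.2470 + 0.9059, 4.1813 + -3.3807) = (-11.3411, 0.8005)
End effector: (-11.3411, 0.8005)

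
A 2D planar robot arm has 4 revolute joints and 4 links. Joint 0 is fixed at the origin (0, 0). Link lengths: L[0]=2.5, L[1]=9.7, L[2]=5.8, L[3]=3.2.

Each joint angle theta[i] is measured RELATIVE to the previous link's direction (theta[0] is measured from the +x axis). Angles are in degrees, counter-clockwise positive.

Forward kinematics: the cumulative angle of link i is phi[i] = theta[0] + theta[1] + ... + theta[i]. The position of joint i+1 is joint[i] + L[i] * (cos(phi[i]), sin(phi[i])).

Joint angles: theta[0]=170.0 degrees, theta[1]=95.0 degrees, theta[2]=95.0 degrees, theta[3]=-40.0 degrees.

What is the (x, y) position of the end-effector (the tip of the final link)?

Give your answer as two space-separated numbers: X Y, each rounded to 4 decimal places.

joint[0] = (0.0000, 0.0000)  (base)
link 0: phi[0] = 170 = 170 deg
  cos(170 deg) = -0.9848, sin(170 deg) = 0.1736
  joint[1] = (0.0000, 0.0000) + 2.5 * (-0.9848, 0.1736) = (0.0000 + -2.4620, 0.0000 + 0.4341) = (-2.4620, 0.4341)
link 1: phi[1] = 170 + 95 = 265 deg
  cos(265 deg) = -0.0872, sin(265 deg) = -0.9962
  joint[2] = (-2.4620, 0.4341) + 9.7 * (-0.0872, -0.9962) = (-2.4620 + -0.8454, 0.4341 + -9.6631) = (-3.3074, -9.2290)
link 2: phi[2] = 170 + 95 + 95 = 360 deg
  cos(360 deg) = 1.0000, sin(360 deg) = -0.0000
  joint[3] = (-3.3074, -9.2290) + 5.8 * (1.0000, -0.0000) = (-3.3074 + 5.8000, -9.2290 + -0.0000) = (2.4926, -9.2290)
link 3: phi[3] = 170 + 95 + 95 + -40 = 320 deg
  cos(320 deg) = 0.7660, sin(320 deg) = -0.6428
  joint[4] = (2.4926, -9.2290) + 3.2 * (0.7660, -0.6428) = (2.4926 + 2.4513, -9.2290 + -2.0569) = (4.9439, -11.2859)
End effector: (4.9439, -11.2859)

Answer: 4.9439 -11.2859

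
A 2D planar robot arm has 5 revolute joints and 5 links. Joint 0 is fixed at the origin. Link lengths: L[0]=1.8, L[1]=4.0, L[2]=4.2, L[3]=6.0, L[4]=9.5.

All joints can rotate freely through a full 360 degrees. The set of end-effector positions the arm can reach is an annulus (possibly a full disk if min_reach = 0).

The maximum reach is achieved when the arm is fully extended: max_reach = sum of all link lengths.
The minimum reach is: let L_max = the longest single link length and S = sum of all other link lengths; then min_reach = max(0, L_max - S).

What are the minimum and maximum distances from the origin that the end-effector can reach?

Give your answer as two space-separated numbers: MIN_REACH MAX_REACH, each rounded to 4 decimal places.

Link lengths: [1.8, 4.0, 4.2, 6.0, 9.5]
max_reach = 1.8 + 4 + 4.2 + 6 + 9.5 = 25.5
L_max = max([1.8, 4.0, 4.2, 6.0, 9.5]) = 9.5
S (sum of others) = 25.5 - 9.5 = 16
min_reach = max(0, 9.5 - 16) = max(0, -6.5) = 0

Answer: 0.0000 25.5000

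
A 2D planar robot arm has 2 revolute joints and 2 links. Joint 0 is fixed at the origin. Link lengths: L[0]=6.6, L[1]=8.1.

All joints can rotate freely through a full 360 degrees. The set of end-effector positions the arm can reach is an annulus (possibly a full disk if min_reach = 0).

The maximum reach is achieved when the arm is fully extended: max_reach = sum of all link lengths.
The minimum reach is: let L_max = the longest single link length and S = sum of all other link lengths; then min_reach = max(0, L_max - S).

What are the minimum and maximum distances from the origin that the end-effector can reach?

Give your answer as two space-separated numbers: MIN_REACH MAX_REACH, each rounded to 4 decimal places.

Link lengths: [6.6, 8.1]
max_reach = 6.6 + 8.1 = 14.7
L_max = max([6.6, 8.1]) = 8.1
S (sum of others) = 14.7 - 8.1 = 6.6
min_reach = max(0, 8.1 - 6.6) = max(0, 1.5) = 1.5

Answer: 1.5000 14.7000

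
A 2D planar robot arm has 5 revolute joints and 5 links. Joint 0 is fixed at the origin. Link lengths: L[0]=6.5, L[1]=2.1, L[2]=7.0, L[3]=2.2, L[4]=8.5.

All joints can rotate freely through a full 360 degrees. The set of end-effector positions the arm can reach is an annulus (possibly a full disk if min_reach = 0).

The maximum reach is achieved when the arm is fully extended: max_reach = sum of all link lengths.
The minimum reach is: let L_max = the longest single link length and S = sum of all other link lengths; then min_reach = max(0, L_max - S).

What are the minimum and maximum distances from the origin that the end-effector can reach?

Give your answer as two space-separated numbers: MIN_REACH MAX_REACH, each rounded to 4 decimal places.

Link lengths: [6.5, 2.1, 7.0, 2.2, 8.5]
max_reach = 6.5 + 2.1 + 7 + 2.2 + 8.5 = 26.3
L_max = max([6.5, 2.1, 7.0, 2.2, 8.5]) = 8.5
S (sum of others) = 26.3 - 8.5 = 17.8
min_reach = max(0, 8.5 - 17.8) = max(0, -9.3) = 0

Answer: 0.0000 26.3000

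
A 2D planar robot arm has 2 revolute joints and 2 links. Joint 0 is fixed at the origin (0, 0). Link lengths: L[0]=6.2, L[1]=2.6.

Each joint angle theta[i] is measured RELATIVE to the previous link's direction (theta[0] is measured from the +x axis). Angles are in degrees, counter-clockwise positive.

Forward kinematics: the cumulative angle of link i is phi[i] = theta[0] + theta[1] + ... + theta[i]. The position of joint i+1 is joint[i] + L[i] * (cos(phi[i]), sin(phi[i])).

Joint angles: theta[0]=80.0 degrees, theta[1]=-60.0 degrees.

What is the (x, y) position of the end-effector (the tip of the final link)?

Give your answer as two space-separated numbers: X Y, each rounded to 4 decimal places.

joint[0] = (0.0000, 0.0000)  (base)
link 0: phi[0] = 80 = 80 deg
  cos(80 deg) = 0.1736, sin(80 deg) = 0.9848
  joint[1] = (0.0000, 0.0000) + 6.2 * (0.1736, 0.9848) = (0.0000 + 1.0766, 0.0000 + 6.1058) = (1.0766, 6.1058)
link 1: phi[1] = 80 + -60 = 20 deg
  cos(20 deg) = 0.9397, sin(20 deg) = 0.3420
  joint[2] = (1.0766, 6.1058) + 2.6 * (0.9397, 0.3420) = (1.0766 + 2.4432, 6.1058 + 0.8893) = (3.5198, 6.9951)
End effector: (3.5198, 6.9951)

Answer: 3.5198 6.9951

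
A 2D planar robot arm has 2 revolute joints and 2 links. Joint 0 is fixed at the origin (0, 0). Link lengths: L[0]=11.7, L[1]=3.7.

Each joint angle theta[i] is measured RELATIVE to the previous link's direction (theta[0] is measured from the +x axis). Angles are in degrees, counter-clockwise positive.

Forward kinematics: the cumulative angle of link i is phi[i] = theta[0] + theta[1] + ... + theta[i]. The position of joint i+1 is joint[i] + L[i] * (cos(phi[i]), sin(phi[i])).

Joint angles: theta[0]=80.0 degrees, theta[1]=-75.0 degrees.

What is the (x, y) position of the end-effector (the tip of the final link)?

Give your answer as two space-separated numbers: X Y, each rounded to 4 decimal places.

Answer: 5.7176 11.8447

Derivation:
joint[0] = (0.0000, 0.0000)  (base)
link 0: phi[0] = 80 = 80 deg
  cos(80 deg) = 0.1736, sin(80 deg) = 0.9848
  joint[1] = (0.0000, 0.0000) + 11.7 * (0.1736, 0.9848) = (0.0000 + 2.0317, 0.0000 + 11.5223) = (2.0317, 11.5223)
link 1: phi[1] = 80 + -75 = 5 deg
  cos(5 deg) = 0.9962, sin(5 deg) = 0.0872
  joint[2] = (2.0317, 11.5223) + 3.7 * (0.9962, 0.0872) = (2.0317 + 3.6859, 11.5223 + 0.3225) = (5.7176, 11.8447)
End effector: (5.7176, 11.8447)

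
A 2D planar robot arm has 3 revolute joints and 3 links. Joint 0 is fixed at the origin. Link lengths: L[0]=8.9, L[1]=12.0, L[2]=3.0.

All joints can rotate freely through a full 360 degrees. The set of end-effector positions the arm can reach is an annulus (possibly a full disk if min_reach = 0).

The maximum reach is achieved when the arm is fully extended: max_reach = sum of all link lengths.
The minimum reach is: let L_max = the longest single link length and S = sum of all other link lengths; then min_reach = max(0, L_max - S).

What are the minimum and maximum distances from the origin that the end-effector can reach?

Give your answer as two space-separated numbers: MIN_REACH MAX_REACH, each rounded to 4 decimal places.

Link lengths: [8.9, 12.0, 3.0]
max_reach = 8.9 + 12 + 3 = 23.9
L_max = max([8.9, 12.0, 3.0]) = 12
S (sum of others) = 23.9 - 12 = 11.9
min_reach = max(0, 12 - 11.9) = max(0, 0.1) = 0.1

Answer: 0.1000 23.9000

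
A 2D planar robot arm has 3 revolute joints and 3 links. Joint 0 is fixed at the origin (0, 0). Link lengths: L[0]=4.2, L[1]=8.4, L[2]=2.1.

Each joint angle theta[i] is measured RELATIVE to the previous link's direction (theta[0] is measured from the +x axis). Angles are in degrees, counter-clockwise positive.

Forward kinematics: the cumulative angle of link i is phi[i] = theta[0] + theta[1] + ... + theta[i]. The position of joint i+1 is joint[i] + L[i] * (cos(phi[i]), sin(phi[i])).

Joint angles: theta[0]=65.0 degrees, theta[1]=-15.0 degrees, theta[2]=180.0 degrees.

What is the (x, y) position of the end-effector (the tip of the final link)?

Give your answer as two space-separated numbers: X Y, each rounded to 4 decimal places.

joint[0] = (0.0000, 0.0000)  (base)
link 0: phi[0] = 65 = 65 deg
  cos(65 deg) = 0.4226, sin(65 deg) = 0.9063
  joint[1] = (0.0000, 0.0000) + 4.2 * (0.4226, 0.9063) = (0.0000 + 1.7750, 0.0000 + 3.8065) = (1.7750, 3.8065)
link 1: phi[1] = 65 + -15 = 50 deg
  cos(50 deg) = 0.6428, sin(50 deg) = 0.7660
  joint[2] = (1.7750, 3.8065) + 8.4 * (0.6428, 0.7660) = (1.7750 + 5.3994, 3.8065 + 6.4348) = (7.1744, 10.2413)
link 2: phi[2] = 65 + -15 + 180 = 230 deg
  cos(230 deg) = -0.6428, sin(230 deg) = -0.7660
  joint[3] = (7.1744, 10.2413) + 2.1 * (-0.6428, -0.7660) = (7.1744 + -1.3499, 10.2413 + -1.6087) = (5.8246, 8.6326)
End effector: (5.8246, 8.6326)

Answer: 5.8246 8.6326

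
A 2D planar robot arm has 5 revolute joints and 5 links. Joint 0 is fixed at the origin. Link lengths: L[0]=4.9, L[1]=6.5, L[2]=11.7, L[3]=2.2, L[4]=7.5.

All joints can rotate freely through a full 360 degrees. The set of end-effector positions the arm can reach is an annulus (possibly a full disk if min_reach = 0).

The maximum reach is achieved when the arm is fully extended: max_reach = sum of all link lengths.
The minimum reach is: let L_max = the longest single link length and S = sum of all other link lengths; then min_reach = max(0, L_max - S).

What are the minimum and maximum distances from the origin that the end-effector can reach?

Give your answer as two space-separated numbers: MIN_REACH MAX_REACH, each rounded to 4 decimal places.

Answer: 0.0000 32.8000

Derivation:
Link lengths: [4.9, 6.5, 11.7, 2.2, 7.5]
max_reach = 4.9 + 6.5 + 11.7 + 2.2 + 7.5 = 32.8
L_max = max([4.9, 6.5, 11.7, 2.2, 7.5]) = 11.7
S (sum of others) = 32.8 - 11.7 = 21.1
min_reach = max(0, 11.7 - 21.1) = max(0, -9.4) = 0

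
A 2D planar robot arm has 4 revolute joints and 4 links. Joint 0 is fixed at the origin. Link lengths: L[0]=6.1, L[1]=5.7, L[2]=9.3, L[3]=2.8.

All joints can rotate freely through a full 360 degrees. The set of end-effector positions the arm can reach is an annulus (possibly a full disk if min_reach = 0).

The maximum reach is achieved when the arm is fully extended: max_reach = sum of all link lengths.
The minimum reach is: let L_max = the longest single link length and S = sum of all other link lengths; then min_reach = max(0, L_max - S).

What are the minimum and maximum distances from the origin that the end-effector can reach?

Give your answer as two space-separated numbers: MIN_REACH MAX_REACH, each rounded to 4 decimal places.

Answer: 0.0000 23.9000

Derivation:
Link lengths: [6.1, 5.7, 9.3, 2.8]
max_reach = 6.1 + 5.7 + 9.3 + 2.8 = 23.9
L_max = max([6.1, 5.7, 9.3, 2.8]) = 9.3
S (sum of others) = 23.9 - 9.3 = 14.6
min_reach = max(0, 9.3 - 14.6) = max(0, -5.3) = 0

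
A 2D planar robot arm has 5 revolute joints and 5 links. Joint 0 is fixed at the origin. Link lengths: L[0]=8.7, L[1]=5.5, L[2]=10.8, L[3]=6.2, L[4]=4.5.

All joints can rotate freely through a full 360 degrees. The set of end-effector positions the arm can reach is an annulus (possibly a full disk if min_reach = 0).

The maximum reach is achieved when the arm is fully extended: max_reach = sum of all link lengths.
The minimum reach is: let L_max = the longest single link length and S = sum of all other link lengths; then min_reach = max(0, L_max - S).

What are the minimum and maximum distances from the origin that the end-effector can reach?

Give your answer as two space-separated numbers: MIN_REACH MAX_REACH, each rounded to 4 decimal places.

Answer: 0.0000 35.7000

Derivation:
Link lengths: [8.7, 5.5, 10.8, 6.2, 4.5]
max_reach = 8.7 + 5.5 + 10.8 + 6.2 + 4.5 = 35.7
L_max = max([8.7, 5.5, 10.8, 6.2, 4.5]) = 10.8
S (sum of others) = 35.7 - 10.8 = 24.9
min_reach = max(0, 10.8 - 24.9) = max(0, -14.1) = 0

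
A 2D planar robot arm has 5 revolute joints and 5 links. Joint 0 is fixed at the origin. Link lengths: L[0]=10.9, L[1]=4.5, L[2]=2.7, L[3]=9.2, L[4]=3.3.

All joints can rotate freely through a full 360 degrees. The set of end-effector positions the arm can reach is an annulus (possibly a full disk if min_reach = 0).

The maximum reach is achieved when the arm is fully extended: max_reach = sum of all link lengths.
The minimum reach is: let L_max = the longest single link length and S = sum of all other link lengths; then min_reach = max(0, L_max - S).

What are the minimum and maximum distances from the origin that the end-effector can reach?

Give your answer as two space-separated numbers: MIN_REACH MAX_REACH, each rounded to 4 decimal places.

Link lengths: [10.9, 4.5, 2.7, 9.2, 3.3]
max_reach = 10.9 + 4.5 + 2.7 + 9.2 + 3.3 = 30.6
L_max = max([10.9, 4.5, 2.7, 9.2, 3.3]) = 10.9
S (sum of others) = 30.6 - 10.9 = 19.7
min_reach = max(0, 10.9 - 19.7) = max(0, -8.8) = 0

Answer: 0.0000 30.6000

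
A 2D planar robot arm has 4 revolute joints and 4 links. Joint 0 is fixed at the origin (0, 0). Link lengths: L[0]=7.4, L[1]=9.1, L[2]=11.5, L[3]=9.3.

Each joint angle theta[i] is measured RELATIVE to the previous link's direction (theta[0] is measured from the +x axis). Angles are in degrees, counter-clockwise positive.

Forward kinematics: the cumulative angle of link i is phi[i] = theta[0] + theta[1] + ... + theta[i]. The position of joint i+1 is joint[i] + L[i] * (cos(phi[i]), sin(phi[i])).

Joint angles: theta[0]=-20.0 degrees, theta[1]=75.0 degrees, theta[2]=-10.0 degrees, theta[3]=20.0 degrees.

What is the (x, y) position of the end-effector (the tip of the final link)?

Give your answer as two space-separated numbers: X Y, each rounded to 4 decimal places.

joint[0] = (0.0000, 0.0000)  (base)
link 0: phi[0] = -20 = -20 deg
  cos(-20 deg) = 0.9397, sin(-20 deg) = -0.3420
  joint[1] = (0.0000, 0.0000) + 7.4 * (0.9397, -0.3420) = (0.0000 + 6.9537, 0.0000 + -2.5309) = (6.9537, -2.5309)
link 1: phi[1] = -20 + 75 = 55 deg
  cos(55 deg) = 0.5736, sin(55 deg) = 0.8192
  joint[2] = (6.9537, -2.5309) + 9.1 * (0.5736, 0.8192) = (6.9537 + 5.2195, -2.5309 + 7.4543) = (12.1733, 4.9233)
link 2: phi[2] = -20 + 75 + -10 = 45 deg
  cos(45 deg) = 0.7071, sin(45 deg) = 0.7071
  joint[3] = (12.1733, 4.9233) + 11.5 * (0.7071, 0.7071) = (12.1733 + 8.1317, 4.9233 + 8.1317) = (20.3050, 13.0551)
link 3: phi[3] = -20 + 75 + -10 + 20 = 65 deg
  cos(65 deg) = 0.4226, sin(65 deg) = 0.9063
  joint[4] = (20.3050, 13.0551) + 9.3 * (0.4226, 0.9063) = (20.3050 + 3.9303, 13.0551 + 8.4287) = (24.2353, 21.4837)
End effector: (24.2353, 21.4837)

Answer: 24.2353 21.4837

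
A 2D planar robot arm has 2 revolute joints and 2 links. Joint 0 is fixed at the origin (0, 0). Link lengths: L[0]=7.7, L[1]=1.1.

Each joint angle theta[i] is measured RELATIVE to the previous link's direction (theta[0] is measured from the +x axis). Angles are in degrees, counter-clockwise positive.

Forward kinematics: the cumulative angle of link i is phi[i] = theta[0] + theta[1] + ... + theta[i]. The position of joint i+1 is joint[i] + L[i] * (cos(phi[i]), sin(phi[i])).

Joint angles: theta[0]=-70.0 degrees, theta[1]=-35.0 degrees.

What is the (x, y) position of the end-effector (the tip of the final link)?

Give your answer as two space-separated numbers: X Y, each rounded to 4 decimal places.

joint[0] = (0.0000, 0.0000)  (base)
link 0: phi[0] = -70 = -70 deg
  cos(-70 deg) = 0.3420, sin(-70 deg) = -0.9397
  joint[1] = (0.0000, 0.0000) + 7.7 * (0.3420, -0.9397) = (0.0000 + 2.6336, 0.0000 + -7.2356) = (2.6336, -7.2356)
link 1: phi[1] = -70 + -35 = -105 deg
  cos(-105 deg) = -0.2588, sin(-105 deg) = -0.9659
  joint[2] = (2.6336, -7.2356) + 1.1 * (-0.2588, -0.9659) = (2.6336 + -0.2847, -7.2356 + -1.0625) = (2.3489, -8.2982)
End effector: (2.3489, -8.2982)

Answer: 2.3489 -8.2982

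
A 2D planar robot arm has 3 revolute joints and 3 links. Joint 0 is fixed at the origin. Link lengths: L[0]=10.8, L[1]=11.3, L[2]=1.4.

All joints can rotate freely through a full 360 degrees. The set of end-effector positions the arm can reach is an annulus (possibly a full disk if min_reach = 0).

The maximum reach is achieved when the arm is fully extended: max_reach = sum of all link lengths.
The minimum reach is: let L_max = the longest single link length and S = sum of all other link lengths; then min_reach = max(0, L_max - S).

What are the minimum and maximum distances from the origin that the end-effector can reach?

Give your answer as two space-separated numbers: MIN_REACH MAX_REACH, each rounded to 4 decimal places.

Link lengths: [10.8, 11.3, 1.4]
max_reach = 10.8 + 11.3 + 1.4 = 23.5
L_max = max([10.8, 11.3, 1.4]) = 11.3
S (sum of others) = 23.5 - 11.3 = 12.2
min_reach = max(0, 11.3 - 12.2) = max(0, -0.9) = 0

Answer: 0.0000 23.5000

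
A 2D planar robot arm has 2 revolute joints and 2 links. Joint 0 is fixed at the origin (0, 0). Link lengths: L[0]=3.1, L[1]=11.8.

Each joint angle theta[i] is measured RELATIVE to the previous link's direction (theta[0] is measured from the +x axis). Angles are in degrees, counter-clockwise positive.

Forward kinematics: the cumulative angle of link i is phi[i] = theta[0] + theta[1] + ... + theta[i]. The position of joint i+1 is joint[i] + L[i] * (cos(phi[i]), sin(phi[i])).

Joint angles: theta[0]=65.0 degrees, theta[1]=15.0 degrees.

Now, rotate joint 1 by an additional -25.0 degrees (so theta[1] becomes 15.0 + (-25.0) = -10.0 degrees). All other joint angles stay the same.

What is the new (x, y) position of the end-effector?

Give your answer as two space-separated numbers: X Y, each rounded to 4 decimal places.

joint[0] = (0.0000, 0.0000)  (base)
link 0: phi[0] = 65 = 65 deg
  cos(65 deg) = 0.4226, sin(65 deg) = 0.9063
  joint[1] = (0.0000, 0.0000) + 3.1 * (0.4226, 0.9063) = (0.0000 + 1.3101, 0.0000 + 2.8096) = (1.3101, 2.8096)
link 1: phi[1] = 65 + -10 = 55 deg
  cos(55 deg) = 0.5736, sin(55 deg) = 0.8192
  joint[2] = (1.3101, 2.8096) + 11.8 * (0.5736, 0.8192) = (1.3101 + 6.7682, 2.8096 + 9.6660) = (8.0783, 12.4755)
End effector: (8.0783, 12.4755)

Answer: 8.0783 12.4755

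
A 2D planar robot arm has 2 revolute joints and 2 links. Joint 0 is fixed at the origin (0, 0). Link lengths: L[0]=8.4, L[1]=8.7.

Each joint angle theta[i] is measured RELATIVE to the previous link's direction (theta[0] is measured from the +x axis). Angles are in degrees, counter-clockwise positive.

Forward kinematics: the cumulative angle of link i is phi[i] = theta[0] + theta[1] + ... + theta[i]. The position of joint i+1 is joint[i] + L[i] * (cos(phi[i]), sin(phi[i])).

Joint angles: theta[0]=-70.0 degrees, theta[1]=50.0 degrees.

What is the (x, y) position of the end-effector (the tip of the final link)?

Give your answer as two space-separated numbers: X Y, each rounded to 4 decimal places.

joint[0] = (0.0000, 0.0000)  (base)
link 0: phi[0] = -70 = -70 deg
  cos(-70 deg) = 0.3420, sin(-70 deg) = -0.9397
  joint[1] = (0.0000, 0.0000) + 8.4 * (0.3420, -0.9397) = (0.0000 + 2.8730, 0.0000 + -7.8934) = (2.8730, -7.8934)
link 1: phi[1] = -70 + 50 = -20 deg
  cos(-20 deg) = 0.9397, sin(-20 deg) = -0.3420
  joint[2] = (2.8730, -7.8934) + 8.7 * (0.9397, -0.3420) = (2.8730 + 8.1753, -7.8934 + -2.9756) = (11.0483, -10.8690)
End effector: (11.0483, -10.8690)

Answer: 11.0483 -10.8690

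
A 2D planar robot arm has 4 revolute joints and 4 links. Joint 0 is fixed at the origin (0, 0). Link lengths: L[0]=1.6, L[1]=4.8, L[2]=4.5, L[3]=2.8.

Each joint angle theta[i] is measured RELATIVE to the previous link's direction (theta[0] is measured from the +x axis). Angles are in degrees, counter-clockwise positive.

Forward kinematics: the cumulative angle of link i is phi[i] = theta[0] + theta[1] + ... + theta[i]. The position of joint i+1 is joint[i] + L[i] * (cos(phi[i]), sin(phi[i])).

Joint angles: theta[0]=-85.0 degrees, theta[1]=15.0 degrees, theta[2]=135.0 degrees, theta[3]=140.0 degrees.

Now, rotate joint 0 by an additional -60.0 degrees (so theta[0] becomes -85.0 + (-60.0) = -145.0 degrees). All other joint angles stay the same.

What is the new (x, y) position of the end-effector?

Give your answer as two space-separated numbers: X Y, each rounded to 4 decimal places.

Answer: -2.2068 -2.5965

Derivation:
joint[0] = (0.0000, 0.0000)  (base)
link 0: phi[0] = -145 = -145 deg
  cos(-145 deg) = -0.8192, sin(-145 deg) = -0.5736
  joint[1] = (0.0000, 0.0000) + 1.6 * (-0.8192, -0.5736) = (0.0000 + -1.3106, 0.0000 + -0.9177) = (-1.3106, -0.9177)
link 1: phi[1] = -145 + 15 = -130 deg
  cos(-130 deg) = -0.6428, sin(-130 deg) = -0.7660
  joint[2] = (-1.3106, -0.9177) + 4.8 * (-0.6428, -0.7660) = (-1.3106 + -3.0854, -0.9177 + -3.6770) = (-4.3960, -4.5947)
link 2: phi[2] = -145 + 15 + 135 = 5 deg
  cos(5 deg) = 0.9962, sin(5 deg) = 0.0872
  joint[3] = (-4.3960, -4.5947) + 4.5 * (0.9962, 0.0872) = (-4.3960 + 4.4829, -4.5947 + 0.3922) = (0.0869, -4.2025)
link 3: phi[3] = -145 + 15 + 135 + 140 = 145 deg
  cos(145 deg) = -0.8192, sin(145 deg) = 0.5736
  joint[4] = (0.0869, -4.2025) + 2.8 * (-0.8192, 0.5736) = (0.0869 + -2.2936, -4.2025 + 1.6060) = (-2.2068, -2.5965)
End effector: (-2.2068, -2.5965)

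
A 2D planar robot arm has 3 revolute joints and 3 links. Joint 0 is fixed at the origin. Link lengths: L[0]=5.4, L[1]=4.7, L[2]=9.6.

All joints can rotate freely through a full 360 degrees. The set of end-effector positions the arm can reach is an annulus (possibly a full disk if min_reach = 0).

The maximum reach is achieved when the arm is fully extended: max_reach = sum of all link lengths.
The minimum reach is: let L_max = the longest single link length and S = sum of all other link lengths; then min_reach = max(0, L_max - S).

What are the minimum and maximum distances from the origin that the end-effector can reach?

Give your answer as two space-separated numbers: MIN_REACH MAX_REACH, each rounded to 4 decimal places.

Answer: 0.0000 19.7000

Derivation:
Link lengths: [5.4, 4.7, 9.6]
max_reach = 5.4 + 4.7 + 9.6 = 19.7
L_max = max([5.4, 4.7, 9.6]) = 9.6
S (sum of others) = 19.7 - 9.6 = 10.1
min_reach = max(0, 9.6 - 10.1) = max(0, -0.5) = 0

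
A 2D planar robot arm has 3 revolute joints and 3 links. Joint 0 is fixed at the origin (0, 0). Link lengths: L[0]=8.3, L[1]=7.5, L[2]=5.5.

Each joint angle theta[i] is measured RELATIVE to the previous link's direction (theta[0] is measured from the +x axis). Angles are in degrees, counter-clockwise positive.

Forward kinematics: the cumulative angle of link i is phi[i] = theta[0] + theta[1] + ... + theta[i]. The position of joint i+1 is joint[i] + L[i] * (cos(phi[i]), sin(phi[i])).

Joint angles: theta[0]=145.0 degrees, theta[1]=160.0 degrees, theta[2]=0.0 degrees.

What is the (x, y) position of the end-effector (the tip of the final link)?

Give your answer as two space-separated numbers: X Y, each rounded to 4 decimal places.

Answer: 0.6575 -5.8883

Derivation:
joint[0] = (0.0000, 0.0000)  (base)
link 0: phi[0] = 145 = 145 deg
  cos(145 deg) = -0.8192, sin(145 deg) = 0.5736
  joint[1] = (0.0000, 0.0000) + 8.3 * (-0.8192, 0.5736) = (0.0000 + -6.7990, 0.0000 + 4.7607) = (-6.7990, 4.7607)
link 1: phi[1] = 145 + 160 = 305 deg
  cos(305 deg) = 0.5736, sin(305 deg) = -0.8192
  joint[2] = (-6.7990, 4.7607) + 7.5 * (0.5736, -0.8192) = (-6.7990 + 4.3018, 4.7607 + -6.1436) = (-2.4971, -1.3830)
link 2: phi[2] = 145 + 160 + 0 = 305 deg
  cos(305 deg) = 0.5736, sin(305 deg) = -0.8192
  joint[3] = (-2.4971, -1.3830) + 5.5 * (0.5736, -0.8192) = (-2.4971 + 3.1547, -1.3830 + -4.5053) = (0.6575, -5.8883)
End effector: (0.6575, -5.8883)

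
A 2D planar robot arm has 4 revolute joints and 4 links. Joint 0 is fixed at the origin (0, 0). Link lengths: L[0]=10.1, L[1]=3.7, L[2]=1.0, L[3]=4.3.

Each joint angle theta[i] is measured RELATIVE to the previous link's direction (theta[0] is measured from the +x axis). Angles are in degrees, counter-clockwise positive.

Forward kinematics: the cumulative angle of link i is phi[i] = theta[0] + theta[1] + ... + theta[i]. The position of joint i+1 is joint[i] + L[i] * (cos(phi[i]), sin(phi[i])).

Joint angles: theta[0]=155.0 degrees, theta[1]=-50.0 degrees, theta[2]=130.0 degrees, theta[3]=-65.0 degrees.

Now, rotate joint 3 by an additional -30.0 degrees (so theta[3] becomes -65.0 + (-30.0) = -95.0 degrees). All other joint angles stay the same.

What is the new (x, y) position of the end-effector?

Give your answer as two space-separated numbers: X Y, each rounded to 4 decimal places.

Answer: -13.9789 9.7872

Derivation:
joint[0] = (0.0000, 0.0000)  (base)
link 0: phi[0] = 155 = 155 deg
  cos(155 deg) = -0.9063, sin(155 deg) = 0.4226
  joint[1] = (0.0000, 0.0000) + 10.1 * (-0.9063, 0.4226) = (0.0000 + -9.1537, 0.0000 + 4.2684) = (-9.1537, 4.2684)
link 1: phi[1] = 155 + -50 = 105 deg
  cos(105 deg) = -0.2588, sin(105 deg) = 0.9659
  joint[2] = (-9.1537, 4.2684) + 3.7 * (-0.2588, 0.9659) = (-9.1537 + -0.9576, 4.2684 + 3.5739) = (-10.1113, 7.8424)
link 2: phi[2] = 155 + -50 + 130 = 235 deg
  cos(235 deg) = -0.5736, sin(235 deg) = -0.8192
  joint[3] = (-10.1113, 7.8424) + 1 * (-0.5736, -0.8192) = (-10.1113 + -0.5736, 7.8424 + -0.8192) = (-10.6849, 7.0232)
link 3: phi[3] = 155 + -50 + 130 + -95 = 140 deg
  cos(140 deg) = -0.7660, sin(140 deg) = 0.6428
  joint[4] = (-10.6849, 7.0232) + 4.3 * (-0.7660, 0.6428) = (-10.6849 + -3.2940, 7.0232 + 2.7640) = (-13.9789, 9.7872)
End effector: (-13.9789, 9.7872)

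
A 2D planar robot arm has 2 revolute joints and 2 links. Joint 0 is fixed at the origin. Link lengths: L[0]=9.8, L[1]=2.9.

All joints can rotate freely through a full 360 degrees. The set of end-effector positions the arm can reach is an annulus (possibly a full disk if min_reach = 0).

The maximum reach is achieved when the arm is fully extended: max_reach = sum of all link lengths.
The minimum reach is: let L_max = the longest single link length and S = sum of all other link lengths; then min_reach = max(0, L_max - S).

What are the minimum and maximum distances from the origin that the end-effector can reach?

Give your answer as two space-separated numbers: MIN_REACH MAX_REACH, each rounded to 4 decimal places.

Link lengths: [9.8, 2.9]
max_reach = 9.8 + 2.9 = 12.7
L_max = max([9.8, 2.9]) = 9.8
S (sum of others) = 12.7 - 9.8 = 2.9
min_reach = max(0, 9.8 - 2.9) = max(0, 6.9) = 6.9

Answer: 6.9000 12.7000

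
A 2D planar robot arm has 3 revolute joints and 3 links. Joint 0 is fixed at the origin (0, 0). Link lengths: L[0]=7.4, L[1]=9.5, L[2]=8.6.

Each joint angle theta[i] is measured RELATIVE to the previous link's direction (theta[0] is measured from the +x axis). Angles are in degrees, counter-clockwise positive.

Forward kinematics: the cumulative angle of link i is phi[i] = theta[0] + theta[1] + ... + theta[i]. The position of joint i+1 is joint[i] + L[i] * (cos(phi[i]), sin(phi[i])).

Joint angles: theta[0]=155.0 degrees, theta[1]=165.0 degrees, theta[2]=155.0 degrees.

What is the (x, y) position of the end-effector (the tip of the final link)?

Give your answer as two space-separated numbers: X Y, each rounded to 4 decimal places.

joint[0] = (0.0000, 0.0000)  (base)
link 0: phi[0] = 155 = 155 deg
  cos(155 deg) = -0.9063, sin(155 deg) = 0.4226
  joint[1] = (0.0000, 0.0000) + 7.4 * (-0.9063, 0.4226) = (0.0000 + -6.7067, 0.0000 + 3.1274) = (-6.7067, 3.1274)
link 1: phi[1] = 155 + 165 = 320 deg
  cos(320 deg) = 0.7660, sin(320 deg) = -0.6428
  joint[2] = (-6.7067, 3.1274) + 9.5 * (0.7660, -0.6428) = (-6.7067 + 7.2774, 3.1274 + -6.1065) = (0.5707, -2.9791)
link 2: phi[2] = 155 + 165 + 155 = 475 deg
  cos(475 deg) = -0.4226, sin(475 deg) = 0.9063
  joint[3] = (0.5707, -2.9791) + 8.6 * (-0.4226, 0.9063) = (0.5707 + -3.6345, -2.9791 + 7.7942) = (-3.0638, 4.8151)
End effector: (-3.0638, 4.8151)

Answer: -3.0638 4.8151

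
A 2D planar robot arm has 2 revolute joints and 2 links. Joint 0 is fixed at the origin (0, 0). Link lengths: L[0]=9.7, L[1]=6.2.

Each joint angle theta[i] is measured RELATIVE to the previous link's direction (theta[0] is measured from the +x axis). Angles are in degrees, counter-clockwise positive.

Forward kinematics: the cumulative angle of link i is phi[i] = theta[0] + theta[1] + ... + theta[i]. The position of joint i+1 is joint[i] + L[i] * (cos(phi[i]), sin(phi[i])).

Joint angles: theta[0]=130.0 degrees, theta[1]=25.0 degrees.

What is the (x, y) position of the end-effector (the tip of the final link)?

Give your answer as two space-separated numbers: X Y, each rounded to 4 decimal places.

joint[0] = (0.0000, 0.0000)  (base)
link 0: phi[0] = 130 = 130 deg
  cos(130 deg) = -0.6428, sin(130 deg) = 0.7660
  joint[1] = (0.0000, 0.0000) + 9.7 * (-0.6428, 0.7660) = (0.0000 + -6.2350, 0.0000 + 7.4306) = (-6.2350, 7.4306)
link 1: phi[1] = 130 + 25 = 155 deg
  cos(155 deg) = -0.9063, sin(155 deg) = 0.4226
  joint[2] = (-6.2350, 7.4306) + 6.2 * (-0.9063, 0.4226) = (-6.2350 + -5.6191, 7.4306 + 2.6202) = (-11.8541, 10.0509)
End effector: (-11.8541, 10.0509)

Answer: -11.8541 10.0509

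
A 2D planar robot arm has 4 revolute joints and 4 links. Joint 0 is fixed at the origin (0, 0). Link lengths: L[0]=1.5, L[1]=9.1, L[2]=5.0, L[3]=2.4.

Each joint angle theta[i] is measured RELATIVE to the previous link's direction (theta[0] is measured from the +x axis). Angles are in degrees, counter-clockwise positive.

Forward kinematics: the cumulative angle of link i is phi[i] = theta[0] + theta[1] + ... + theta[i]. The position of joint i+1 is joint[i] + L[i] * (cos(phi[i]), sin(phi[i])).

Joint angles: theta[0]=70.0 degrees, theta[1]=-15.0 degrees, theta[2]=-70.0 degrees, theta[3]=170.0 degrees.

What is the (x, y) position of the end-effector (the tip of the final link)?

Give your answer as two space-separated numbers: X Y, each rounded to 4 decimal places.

Answer: 8.3871 8.5840

Derivation:
joint[0] = (0.0000, 0.0000)  (base)
link 0: phi[0] = 70 = 70 deg
  cos(70 deg) = 0.3420, sin(70 deg) = 0.9397
  joint[1] = (0.0000, 0.0000) + 1.5 * (0.3420, 0.9397) = (0.0000 + 0.5130, 0.0000 + 1.4095) = (0.5130, 1.4095)
link 1: phi[1] = 70 + -15 = 55 deg
  cos(55 deg) = 0.5736, sin(55 deg) = 0.8192
  joint[2] = (0.5130, 1.4095) + 9.1 * (0.5736, 0.8192) = (0.5130 + 5.2195, 1.4095 + 7.4543) = (5.7326, 8.8638)
link 2: phi[2] = 70 + -15 + -70 = -15 deg
  cos(-15 deg) = 0.9659, sin(-15 deg) = -0.2588
  joint[3] = (5.7326, 8.8638) + 5 * (0.9659, -0.2588) = (5.7326 + 4.8296, 8.8638 + -1.2941) = (10.5622, 7.5697)
link 3: phi[3] = 70 + -15 + -70 + 170 = 155 deg
  cos(155 deg) = -0.9063, sin(155 deg) = 0.4226
  joint[4] = (10.5622, 7.5697) + 2.4 * (-0.9063, 0.4226) = (10.5622 + -2.1751, 7.5697 + 1.0143) = (8.3871, 8.5840)
End effector: (8.3871, 8.5840)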